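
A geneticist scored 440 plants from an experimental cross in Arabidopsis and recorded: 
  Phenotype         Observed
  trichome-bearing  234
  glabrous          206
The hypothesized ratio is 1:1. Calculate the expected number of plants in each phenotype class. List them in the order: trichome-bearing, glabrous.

220, 220

Under the 1:1 hypothesis (Σ ratio = 2, N = 440):
  trichome-bearing: 440 × 1/2 = 220
  glabrous: 440 × 1/2 = 220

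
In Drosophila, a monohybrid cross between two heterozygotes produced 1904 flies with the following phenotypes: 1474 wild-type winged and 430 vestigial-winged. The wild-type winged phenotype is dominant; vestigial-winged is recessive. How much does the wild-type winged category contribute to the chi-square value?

For a monohybrid cross between heterozygotes with complete dominance, the expected phenotypic ratio is 3:1.
The 3:1 ratio has 4 parts, so with N = 1904 the expected counts are:
  wild-type winged: 1904 × 3/4 = 1428
  vestigial-winged: 1904 × 1/4 = 476
Contribution of wild-type winged: (1474 − 1428)² / 1428 = 1.4818

1.482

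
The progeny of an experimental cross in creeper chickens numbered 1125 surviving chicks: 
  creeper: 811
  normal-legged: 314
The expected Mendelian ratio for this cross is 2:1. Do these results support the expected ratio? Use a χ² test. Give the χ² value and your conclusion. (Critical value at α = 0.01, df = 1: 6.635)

The 2:1 ratio has 3 parts, so with N = 1125 the expected counts are:
  creeper: 1125 × 2/3 = 750
  normal-legged: 1125 × 1/3 = 375
χ² = Σ (O − E)² / E
  creeper: (811 − 750)² / 750 = 4.9613
  normal-legged: (314 − 375)² / 375 = 9.9227
χ² = 4.9613 + 9.9227 = 14.884
Degrees of freedom = 2 − 1 = 1; critical value at α = 0.01 is 6.635.
Since 14.884 > 6.635, we reject the null hypothesis — the data do not fit the 2:1 ratio.

14.884; not consistent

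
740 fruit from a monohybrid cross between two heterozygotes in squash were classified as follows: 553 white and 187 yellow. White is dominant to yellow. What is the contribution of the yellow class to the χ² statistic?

For a monohybrid cross between heterozygotes with complete dominance, the expected phenotypic ratio is 3:1.
The 3:1 ratio has 4 parts, so with N = 740 the expected counts are:
  white: 740 × 3/4 = 555
  yellow: 740 × 1/4 = 185
Contribution of yellow: (187 − 185)² / 185 = 0.0216

0.022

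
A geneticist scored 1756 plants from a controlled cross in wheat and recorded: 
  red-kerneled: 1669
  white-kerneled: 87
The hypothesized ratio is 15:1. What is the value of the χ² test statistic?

Total ratio parts = 16. Expected numbers out of 1756:
  red-kerneled: 1756 × 15/16 = 1646.25
  white-kerneled: 1756 × 1/16 = 109.75
χ² = Σ (O − E)² / E
  red-kerneled: (1669 − 1646.25)² / 1646.25 = 0.3144
  white-kerneled: (87 − 109.75)² / 109.75 = 4.7158
χ² = 0.3144 + 4.7158 = 5.0302 ≈ 5.030

5.030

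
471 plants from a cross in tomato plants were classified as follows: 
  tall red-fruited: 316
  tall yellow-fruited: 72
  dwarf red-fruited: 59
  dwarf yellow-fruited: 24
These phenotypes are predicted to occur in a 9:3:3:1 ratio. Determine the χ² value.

23.588

Total ratio parts = 16. Expected numbers out of 471:
  tall red-fruited: 471 × 9/16 = 264.9375
  tall yellow-fruited: 471 × 3/16 = 88.3125
  dwarf red-fruited: 471 × 3/16 = 88.3125
  dwarf yellow-fruited: 471 × 1/16 = 29.4375
χ² = Σ (O − E)² / E
  tall red-fruited: (316 − 264.9375)² / 264.9375 = 9.8415
  tall yellow-fruited: (72 − 88.3125)² / 88.3125 = 3.0131
  dwarf red-fruited: (59 − 88.3125)² / 88.3125 = 9.7293
  dwarf yellow-fruited: (24 − 29.4375)² / 29.4375 = 1.0044
χ² = 9.8415 + 3.0131 + 9.7293 + 1.0044 = 23.5883 ≈ 23.588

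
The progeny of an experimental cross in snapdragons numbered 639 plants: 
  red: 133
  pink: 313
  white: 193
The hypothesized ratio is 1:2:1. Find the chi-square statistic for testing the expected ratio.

11.532

The 1:2:1 ratio has 4 parts, so with N = 639 the expected counts are:
  red: 639 × 1/4 = 159.75
  pink: 639 × 2/4 = 319.5
  white: 639 × 1/4 = 159.75
χ² = Σ (O − E)² / E
  red: (133 − 159.75)² / 159.75 = 4.4793
  pink: (313 − 319.5)² / 319.5 = 0.1322
  white: (193 − 159.75)² / 159.75 = 6.9206
χ² = 4.4793 + 0.1322 + 6.9206 = 11.5321 ≈ 11.532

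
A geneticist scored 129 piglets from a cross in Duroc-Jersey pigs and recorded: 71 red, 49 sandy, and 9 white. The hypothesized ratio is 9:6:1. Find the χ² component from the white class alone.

0.109

Under the 9:6:1 hypothesis (Σ ratio = 16, N = 129):
  red: 129 × 9/16 = 72.5625
  sandy: 129 × 6/16 = 48.375
  white: 129 × 1/16 = 8.0625
Contribution of white: (9 − 8.0625)² / 8.0625 = 0.1090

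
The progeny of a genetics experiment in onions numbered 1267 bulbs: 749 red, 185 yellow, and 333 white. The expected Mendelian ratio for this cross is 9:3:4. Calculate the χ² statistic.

14.314

Expected counts for N = 1267 under a 9:3:4 ratio (total parts = 16):
  red: 1267 × 9/16 = 712.6875
  yellow: 1267 × 3/16 = 237.5625
  white: 1267 × 4/16 = 316.75
χ² = Σ (O − E)² / E
  red: (749 − 712.6875)² / 712.6875 = 1.8502
  yellow: (185 − 237.5625)² / 237.5625 = 11.6299
  white: (333 − 316.75)² / 316.75 = 0.8337
χ² = 1.8502 + 11.6299 + 0.8337 = 14.3138 ≈ 14.314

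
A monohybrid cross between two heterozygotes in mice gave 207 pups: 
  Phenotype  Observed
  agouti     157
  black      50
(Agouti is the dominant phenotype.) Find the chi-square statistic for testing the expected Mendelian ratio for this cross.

For a monohybrid cross between heterozygotes with complete dominance, the expected phenotypic ratio is 3:1.
Total ratio parts = 4. Expected numbers out of 207:
  agouti: 207 × 3/4 = 155.25
  black: 207 × 1/4 = 51.75
χ² = Σ (O − E)² / E
  agouti: (157 − 155.25)² / 155.25 = 0.0197
  black: (50 − 51.75)² / 51.75 = 0.0592
χ² = 0.0197 + 0.0592 = 0.0789 ≈ 0.079

0.079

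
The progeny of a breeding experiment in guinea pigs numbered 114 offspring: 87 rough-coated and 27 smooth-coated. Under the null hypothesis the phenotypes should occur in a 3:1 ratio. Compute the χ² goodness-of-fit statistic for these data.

0.105

The 3:1 ratio has 4 parts, so with N = 114 the expected counts are:
  rough-coated: 114 × 3/4 = 85.5
  smooth-coated: 114 × 1/4 = 28.5
χ² = Σ (O − E)² / E
  rough-coated: (87 − 85.5)² / 85.5 = 0.0263
  smooth-coated: (27 − 28.5)² / 28.5 = 0.0789
χ² = 0.0263 + 0.0789 = 0.1052 ≈ 0.105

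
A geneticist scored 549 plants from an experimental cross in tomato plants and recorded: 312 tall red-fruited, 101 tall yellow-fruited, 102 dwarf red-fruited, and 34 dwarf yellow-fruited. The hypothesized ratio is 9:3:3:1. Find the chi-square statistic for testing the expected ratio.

Total ratio parts = 16. Expected numbers out of 549:
  tall red-fruited: 549 × 9/16 = 308.8125
  tall yellow-fruited: 549 × 3/16 = 102.9375
  dwarf red-fruited: 549 × 3/16 = 102.9375
  dwarf yellow-fruited: 549 × 1/16 = 34.3125
χ² = Σ (O − E)² / E
  tall red-fruited: (312 − 308.8125)² / 308.8125 = 0.0329
  tall yellow-fruited: (101 − 102.9375)² / 102.9375 = 0.0365
  dwarf red-fruited: (102 − 102.9375)² / 102.9375 = 0.0085
  dwarf yellow-fruited: (34 − 34.3125)² / 34.3125 = 0.0028
χ² = 0.0329 + 0.0365 + 0.0085 + 0.0028 = 0.0807 ≈ 0.081

0.081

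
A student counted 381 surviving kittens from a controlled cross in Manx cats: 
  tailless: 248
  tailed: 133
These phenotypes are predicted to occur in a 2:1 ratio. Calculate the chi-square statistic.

The 2:1 ratio has 3 parts, so with N = 381 the expected counts are:
  tailless: 381 × 2/3 = 254
  tailed: 381 × 1/3 = 127
χ² = Σ (O − E)² / E
  tailless: (248 − 254)² / 254 = 0.1417
  tailed: (133 − 127)² / 127 = 0.2835
χ² = 0.1417 + 0.2835 = 0.4252 ≈ 0.425

0.425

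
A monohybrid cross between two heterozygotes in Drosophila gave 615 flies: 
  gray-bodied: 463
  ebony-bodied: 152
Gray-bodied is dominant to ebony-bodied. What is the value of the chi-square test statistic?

For a monohybrid cross between heterozygotes with complete dominance, the expected phenotypic ratio is 3:1.
Under the 3:1 hypothesis (Σ ratio = 4, N = 615):
  gray-bodied: 615 × 3/4 = 461.25
  ebony-bodied: 615 × 1/4 = 153.75
χ² = Σ (O − E)² / E
  gray-bodied: (463 − 461.25)² / 461.25 = 0.0066
  ebony-bodied: (152 − 153.75)² / 153.75 = 0.0199
χ² = 0.0066 + 0.0199 = 0.0265 ≈ 0.027

0.027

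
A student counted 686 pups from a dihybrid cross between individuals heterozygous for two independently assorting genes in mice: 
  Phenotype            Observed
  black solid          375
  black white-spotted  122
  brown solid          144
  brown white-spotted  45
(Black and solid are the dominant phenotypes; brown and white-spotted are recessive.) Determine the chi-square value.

2.591

A dihybrid F₂ with independent assortment and complete dominance at both loci gives a 9:3:3:1 phenotypic ratio.
Expected counts for N = 686 under a 9:3:3:1 ratio (total parts = 16):
  black solid: 686 × 9/16 = 385.875
  black white-spotted: 686 × 3/16 = 128.625
  brown solid: 686 × 3/16 = 128.625
  brown white-spotted: 686 × 1/16 = 42.875
χ² = Σ (O − E)² / E
  black solid: (375 − 385.875)² / 385.875 = 0.3065
  black white-spotted: (122 − 128.625)² / 128.625 = 0.3412
  brown solid: (144 − 128.625)² / 128.625 = 1.8378
  brown white-spotted: (45 − 42.875)² / 42.875 = 0.1053
χ² = 0.3065 + 0.3412 + 1.8378 + 0.1053 = 2.5908 ≈ 2.591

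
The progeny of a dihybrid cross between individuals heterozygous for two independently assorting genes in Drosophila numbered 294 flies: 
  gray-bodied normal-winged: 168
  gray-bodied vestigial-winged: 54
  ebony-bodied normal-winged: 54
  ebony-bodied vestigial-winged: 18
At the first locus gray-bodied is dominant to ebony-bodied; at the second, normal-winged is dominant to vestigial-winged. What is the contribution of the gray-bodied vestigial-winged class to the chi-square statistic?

0.023

A dihybrid F₂ with independent assortment and complete dominance at both loci gives a 9:3:3:1 phenotypic ratio.
The 9:3:3:1 ratio has 16 parts, so with N = 294 the expected counts are:
  gray-bodied normal-winged: 294 × 9/16 = 165.375
  gray-bodied vestigial-winged: 294 × 3/16 = 55.125
  ebony-bodied normal-winged: 294 × 3/16 = 55.125
  ebony-bodied vestigial-winged: 294 × 1/16 = 18.375
Contribution of gray-bodied vestigial-winged: (54 − 55.125)² / 55.125 = 0.0230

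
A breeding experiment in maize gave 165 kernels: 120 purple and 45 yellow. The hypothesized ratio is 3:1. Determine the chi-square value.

The 3:1 ratio has 4 parts, so with N = 165 the expected counts are:
  purple: 165 × 3/4 = 123.75
  yellow: 165 × 1/4 = 41.25
χ² = Σ (O − E)² / E
  purple: (120 − 123.75)² / 123.75 = 0.1136
  yellow: (45 − 41.25)² / 41.25 = 0.3409
χ² = 0.1136 + 0.3409 = 0.4545 ≈ 0.455

0.455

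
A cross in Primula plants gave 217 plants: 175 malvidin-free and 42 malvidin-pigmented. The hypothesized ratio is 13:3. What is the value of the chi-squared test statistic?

Expected counts for N = 217 under a 13:3 ratio (total parts = 16):
  malvidin-free: 217 × 13/16 = 176.3125
  malvidin-pigmented: 217 × 3/16 = 40.6875
χ² = Σ (O − E)² / E
  malvidin-free: (175 − 176.3125)² / 176.3125 = 0.0098
  malvidin-pigmented: (42 − 40.6875)² / 40.6875 = 0.0423
χ² = 0.0098 + 0.0423 = 0.0521 ≈ 0.052

0.052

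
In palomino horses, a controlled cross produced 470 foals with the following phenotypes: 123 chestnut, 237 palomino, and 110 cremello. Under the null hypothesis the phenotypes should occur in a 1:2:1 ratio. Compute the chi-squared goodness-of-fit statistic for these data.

Under the 1:2:1 hypothesis (Σ ratio = 4, N = 470):
  chestnut: 470 × 1/4 = 117.5
  palomino: 470 × 2/4 = 235
  cremello: 470 × 1/4 = 117.5
χ² = Σ (O − E)² / E
  chestnut: (123 − 117.5)² / 117.5 = 0.2574
  palomino: (237 − 235)² / 235 = 0.0170
  cremello: (110 − 117.5)² / 117.5 = 0.4787
χ² = 0.2574 + 0.0170 + 0.4787 = 0.7531 ≈ 0.753

0.753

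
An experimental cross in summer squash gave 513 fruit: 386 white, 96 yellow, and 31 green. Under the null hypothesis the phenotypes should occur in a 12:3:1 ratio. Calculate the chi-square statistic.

0.040

Total ratio parts = 16. Expected numbers out of 513:
  white: 513 × 12/16 = 384.75
  yellow: 513 × 3/16 = 96.1875
  green: 513 × 1/16 = 32.0625
χ² = Σ (O − E)² / E
  white: (386 − 384.75)² / 384.75 = 0.0041
  yellow: (96 − 96.1875)² / 96.1875 = 0.0004
  green: (31 − 32.0625)² / 32.0625 = 0.0352
χ² = 0.0041 + 0.0004 + 0.0352 = 0.0397 ≈ 0.040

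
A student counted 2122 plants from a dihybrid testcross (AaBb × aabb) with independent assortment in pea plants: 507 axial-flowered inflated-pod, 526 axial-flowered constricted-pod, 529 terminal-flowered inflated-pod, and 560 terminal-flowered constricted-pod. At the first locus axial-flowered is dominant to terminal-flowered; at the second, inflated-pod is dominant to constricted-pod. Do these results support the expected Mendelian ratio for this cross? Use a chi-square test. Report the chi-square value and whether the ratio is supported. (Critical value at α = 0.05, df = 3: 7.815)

2.724; consistent

A dihybrid testcross with independent assortment gives a 1:1:1:1 ratio.
The 1:1:1:1 ratio has 4 parts, so with N = 2122 the expected counts are:
  axial-flowered inflated-pod: 2122 × 1/4 = 530.5
  axial-flowered constricted-pod: 2122 × 1/4 = 530.5
  terminal-flowered inflated-pod: 2122 × 1/4 = 530.5
  terminal-flowered constricted-pod: 2122 × 1/4 = 530.5
χ² = Σ (O − E)² / E
  axial-flowered inflated-pod: (507 − 530.5)² / 530.5 = 1.0410
  axial-flowered constricted-pod: (526 − 530.5)² / 530.5 = 0.0382
  terminal-flowered inflated-pod: (529 − 530.5)² / 530.5 = 0.0042
  terminal-flowered constricted-pod: (560 − 530.5)² / 530.5 = 1.6404
χ² = 1.0410 + 0.0382 + 0.0042 + 1.6404 = 2.7238 ≈ 2.724
Degrees of freedom = 4 − 1 = 3; critical value at α = 0.05 is 7.815.
Since 2.724 < 7.815, we fail to reject the null hypothesis — the data are consistent with the 1:1:1:1 ratio.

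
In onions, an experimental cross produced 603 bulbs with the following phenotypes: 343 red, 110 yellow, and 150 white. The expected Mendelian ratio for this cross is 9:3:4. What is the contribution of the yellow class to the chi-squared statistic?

0.083

Total ratio parts = 16. Expected numbers out of 603:
  red: 603 × 9/16 = 339.1875
  yellow: 603 × 3/16 = 113.0625
  white: 603 × 4/16 = 150.75
Contribution of yellow: (110 − 113.0625)² / 113.0625 = 0.0830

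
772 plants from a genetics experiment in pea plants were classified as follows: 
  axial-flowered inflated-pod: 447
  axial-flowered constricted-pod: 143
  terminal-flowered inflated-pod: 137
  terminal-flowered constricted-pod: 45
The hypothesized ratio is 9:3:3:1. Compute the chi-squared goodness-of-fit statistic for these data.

Expected counts for N = 772 under a 9:3:3:1 ratio (total parts = 16):
  axial-flowered inflated-pod: 772 × 9/16 = 434.25
  axial-flowered constricted-pod: 772 × 3/16 = 144.75
  terminal-flowered inflated-pod: 772 × 3/16 = 144.75
  terminal-flowered constricted-pod: 772 × 1/16 = 48.25
χ² = Σ (O − E)² / E
  axial-flowered inflated-pod: (447 − 434.25)² / 434.25 = 0.3744
  axial-flowered constricted-pod: (143 − 144.75)² / 144.75 = 0.0212
  terminal-flowered inflated-pod: (137 − 144.75)² / 144.75 = 0.4149
  terminal-flowered constricted-pod: (45 − 48.25)² / 48.25 = 0.2189
χ² = 0.3744 + 0.0212 + 0.4149 + 0.2189 = 1.0294 ≈ 1.029

1.029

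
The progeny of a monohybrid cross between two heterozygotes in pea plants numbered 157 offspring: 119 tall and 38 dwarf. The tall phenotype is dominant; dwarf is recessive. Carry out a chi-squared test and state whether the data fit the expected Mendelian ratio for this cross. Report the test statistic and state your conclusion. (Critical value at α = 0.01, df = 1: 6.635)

0.053; consistent

For a monohybrid cross between heterozygotes with complete dominance, the expected phenotypic ratio is 3:1.
The 3:1 ratio has 4 parts, so with N = 157 the expected counts are:
  tall: 157 × 3/4 = 117.75
  dwarf: 157 × 1/4 = 39.25
χ² = Σ (O − E)² / E
  tall: (119 − 117.75)² / 117.75 = 0.0133
  dwarf: (38 − 39.25)² / 39.25 = 0.0398
χ² = 0.0133 + 0.0398 = 0.0531 ≈ 0.053
Degrees of freedom = 2 − 1 = 1; critical value at α = 0.01 is 6.635.
Since 0.053 < 6.635, we fail to reject the null hypothesis — the data are consistent with the 3:1 ratio.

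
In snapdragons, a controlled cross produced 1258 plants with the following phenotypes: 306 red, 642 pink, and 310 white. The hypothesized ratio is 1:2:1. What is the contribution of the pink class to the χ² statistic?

0.269

Total ratio parts = 4. Expected numbers out of 1258:
  red: 1258 × 1/4 = 314.5
  pink: 1258 × 2/4 = 629
  white: 1258 × 1/4 = 314.5
Contribution of pink: (642 − 629)² / 629 = 0.2687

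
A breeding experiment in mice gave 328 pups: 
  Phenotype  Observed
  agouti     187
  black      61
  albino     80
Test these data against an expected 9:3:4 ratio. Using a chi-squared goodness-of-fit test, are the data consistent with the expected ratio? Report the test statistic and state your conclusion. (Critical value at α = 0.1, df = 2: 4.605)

0.087; consistent

Under the 9:3:4 hypothesis (Σ ratio = 16, N = 328):
  agouti: 328 × 9/16 = 184.5
  black: 328 × 3/16 = 61.5
  albino: 328 × 4/16 = 82
χ² = Σ (O − E)² / E
  agouti: (187 − 184.5)² / 184.5 = 0.0339
  black: (61 − 61.5)² / 61.5 = 0.0041
  albino: (80 − 82)² / 82 = 0.0488
χ² = 0.0339 + 0.0041 + 0.0488 = 0.0868 ≈ 0.087
Degrees of freedom = 3 − 1 = 2; critical value at α = 0.1 is 4.605.
Since 0.087 < 4.605, we fail to reject the null hypothesis — the data are consistent with the 9:3:4 ratio.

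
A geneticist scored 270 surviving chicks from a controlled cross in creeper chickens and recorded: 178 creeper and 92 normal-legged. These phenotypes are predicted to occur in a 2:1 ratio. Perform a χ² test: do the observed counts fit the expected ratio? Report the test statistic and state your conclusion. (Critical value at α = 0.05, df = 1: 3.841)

Total ratio parts = 3. Expected numbers out of 270:
  creeper: 270 × 2/3 = 180
  normal-legged: 270 × 1/3 = 90
χ² = Σ (O − E)² / E
  creeper: (178 − 180)² / 180 = 0.0222
  normal-legged: (92 − 90)² / 90 = 0.0444
χ² = 0.0222 + 0.0444 = 0.0666 ≈ 0.067
Degrees of freedom = 2 − 1 = 1; critical value at α = 0.05 is 3.841.
Since 0.067 < 3.841, we fail to reject the null hypothesis — the data are consistent with the 2:1 ratio.

0.067; consistent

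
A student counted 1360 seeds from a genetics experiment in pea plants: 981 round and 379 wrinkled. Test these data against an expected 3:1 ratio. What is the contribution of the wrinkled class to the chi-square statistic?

The 3:1 ratio has 4 parts, so with N = 1360 the expected counts are:
  round: 1360 × 3/4 = 1020
  wrinkled: 1360 × 1/4 = 340
Contribution of wrinkled: (379 − 340)² / 340 = 4.4735

4.474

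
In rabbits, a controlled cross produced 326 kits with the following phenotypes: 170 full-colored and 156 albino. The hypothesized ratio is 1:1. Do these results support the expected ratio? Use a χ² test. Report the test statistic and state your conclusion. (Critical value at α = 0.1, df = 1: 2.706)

The 1:1 ratio has 2 parts, so with N = 326 the expected counts are:
  full-colored: 326 × 1/2 = 163
  albino: 326 × 1/2 = 163
χ² = Σ (O − E)² / E
  full-colored: (170 − 163)² / 163 = 0.3006
  albino: (156 − 163)² / 163 = 0.3006
χ² = 0.3006 + 0.3006 = 0.6012 ≈ 0.601
Degrees of freedom = 2 − 1 = 1; critical value at α = 0.1 is 2.706.
Since 0.601 < 2.706, we fail to reject the null hypothesis — the data are consistent with the 1:1 ratio.

0.601; consistent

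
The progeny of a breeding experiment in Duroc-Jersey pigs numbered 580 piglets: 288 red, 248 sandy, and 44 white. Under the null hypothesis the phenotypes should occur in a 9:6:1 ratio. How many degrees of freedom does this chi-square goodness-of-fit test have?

2

A goodness-of-fit test with 3 phenotype classes has df = 3 − 1 = 2.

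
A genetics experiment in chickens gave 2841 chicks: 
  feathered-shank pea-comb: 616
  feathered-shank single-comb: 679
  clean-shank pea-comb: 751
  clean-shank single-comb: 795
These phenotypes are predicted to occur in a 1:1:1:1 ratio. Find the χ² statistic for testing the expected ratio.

Under the 1:1:1:1 hypothesis (Σ ratio = 4, N = 2841):
  feathered-shank pea-comb: 2841 × 1/4 = 710.25
  feathered-shank single-comb: 2841 × 1/4 = 710.25
  clean-shank pea-comb: 2841 × 1/4 = 710.25
  clean-shank single-comb: 2841 × 1/4 = 710.25
χ² = Σ (O − E)² / E
  feathered-shank pea-comb: (616 − 710.25)² / 710.25 = 12.5070
  feathered-shank single-comb: (679 − 710.25)² / 710.25 = 1.3750
  clean-shank pea-comb: (751 − 710.25)² / 710.25 = 2.3380
  clean-shank single-comb: (795 − 710.25)² / 710.25 = 10.1127
χ² = 12.5070 + 1.3750 + 2.3380 + 10.1127 = 26.3327 ≈ 26.333

26.333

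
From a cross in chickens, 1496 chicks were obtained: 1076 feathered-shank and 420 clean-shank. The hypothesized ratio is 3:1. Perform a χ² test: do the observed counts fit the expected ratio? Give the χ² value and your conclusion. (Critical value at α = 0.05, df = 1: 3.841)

Under the 3:1 hypothesis (Σ ratio = 4, N = 1496):
  feathered-shank: 1496 × 3/4 = 1122
  clean-shank: 1496 × 1/4 = 374
χ² = Σ (O − E)² / E
  feathered-shank: (1076 − 1122)² / 1122 = 1.8859
  clean-shank: (420 − 374)² / 374 = 5.6578
χ² = 1.8859 + 5.6578 = 7.5437 ≈ 7.544
Degrees of freedom = 2 − 1 = 1; critical value at α = 0.05 is 3.841.
Since 7.544 > 3.841, we reject the null hypothesis — the data do not fit the 3:1 ratio.

7.544; not consistent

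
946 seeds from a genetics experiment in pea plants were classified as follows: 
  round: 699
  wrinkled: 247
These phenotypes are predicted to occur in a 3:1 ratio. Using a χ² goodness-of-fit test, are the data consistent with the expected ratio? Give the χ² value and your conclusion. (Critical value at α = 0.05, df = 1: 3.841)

Expected counts for N = 946 under a 3:1 ratio (total parts = 4):
  round: 946 × 3/4 = 709.5
  wrinkled: 946 × 1/4 = 236.5
χ² = Σ (O − E)² / E
  round: (699 − 709.5)² / 709.5 = 0.1554
  wrinkled: (247 − 236.5)² / 236.5 = 0.4662
χ² = 0.1554 + 0.4662 = 0.6216 ≈ 0.622
Degrees of freedom = 2 − 1 = 1; critical value at α = 0.05 is 3.841.
Since 0.622 < 3.841, we fail to reject the null hypothesis — the data are consistent with the 3:1 ratio.

0.622; consistent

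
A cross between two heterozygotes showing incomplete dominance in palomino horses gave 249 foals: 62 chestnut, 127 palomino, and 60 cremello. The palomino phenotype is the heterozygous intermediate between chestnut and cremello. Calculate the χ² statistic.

With incomplete dominance, a heterozygote × heterozygote cross gives a 1:2:1 phenotypic ratio.
The 1:2:1 ratio has 4 parts, so with N = 249 the expected counts are:
  chestnut: 249 × 1/4 = 62.25
  palomino: 249 × 2/4 = 124.5
  cremello: 249 × 1/4 = 62.25
χ² = Σ (O − E)² / E
  chestnut: (62 − 62.25)² / 62.25 = 0.0010
  palomino: (127 − 124.5)² / 124.5 = 0.0502
  cremello: (60 − 62.25)² / 62.25 = 0.0813
χ² = 0.0010 + 0.0502 + 0.0813 = 0.1325 ≈ 0.133

0.133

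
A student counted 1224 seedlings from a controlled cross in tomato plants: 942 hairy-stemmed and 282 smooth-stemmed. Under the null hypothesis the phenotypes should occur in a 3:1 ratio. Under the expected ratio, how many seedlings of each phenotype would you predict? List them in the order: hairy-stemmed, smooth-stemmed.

Total ratio parts = 4. Expected numbers out of 1224:
  hairy-stemmed: 1224 × 3/4 = 918
  smooth-stemmed: 1224 × 1/4 = 306

918, 306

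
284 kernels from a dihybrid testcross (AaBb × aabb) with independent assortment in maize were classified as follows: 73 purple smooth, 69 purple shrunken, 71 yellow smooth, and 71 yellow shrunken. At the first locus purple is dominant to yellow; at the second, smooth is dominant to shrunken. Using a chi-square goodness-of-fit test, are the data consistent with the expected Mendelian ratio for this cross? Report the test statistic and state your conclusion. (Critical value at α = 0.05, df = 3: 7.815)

A dihybrid testcross with independent assortment gives a 1:1:1:1 ratio.
Expected counts for N = 284 under a 1:1:1:1 ratio (total parts = 4):
  purple smooth: 284 × 1/4 = 71
  purple shrunken: 284 × 1/4 = 71
  yellow smooth: 284 × 1/4 = 71
  yellow shrunken: 284 × 1/4 = 71
χ² = Σ (O − E)² / E
  purple smooth: (73 − 71)² / 71 = 0.0563
  purple shrunken: (69 − 71)² / 71 = 0.0563
  yellow smooth: (71 − 71)² / 71 = 0.0000
  yellow shrunken: (71 − 71)² / 71 = 0.0000
χ² = 0.0563 + 0.0563 + 0.0000 + 0.0000 = 0.1126 ≈ 0.113
Degrees of freedom = 4 − 1 = 3; critical value at α = 0.05 is 7.815.
Since 0.113 < 7.815, we fail to reject the null hypothesis — the data are consistent with the 1:1:1:1 ratio.

0.113; consistent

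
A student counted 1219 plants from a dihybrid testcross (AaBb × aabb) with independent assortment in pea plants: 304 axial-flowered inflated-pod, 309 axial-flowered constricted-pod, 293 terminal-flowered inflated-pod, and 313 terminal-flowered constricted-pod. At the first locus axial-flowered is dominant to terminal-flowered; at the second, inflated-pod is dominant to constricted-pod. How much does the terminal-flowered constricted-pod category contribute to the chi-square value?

0.223

A dihybrid testcross with independent assortment gives a 1:1:1:1 ratio.
Under the 1:1:1:1 hypothesis (Σ ratio = 4, N = 1219):
  axial-flowered inflated-pod: 1219 × 1/4 = 304.75
  axial-flowered constricted-pod: 1219 × 1/4 = 304.75
  terminal-flowered inflated-pod: 1219 × 1/4 = 304.75
  terminal-flowered constricted-pod: 1219 × 1/4 = 304.75
Contribution of terminal-flowered constricted-pod: (313 − 304.75)² / 304.75 = 0.2233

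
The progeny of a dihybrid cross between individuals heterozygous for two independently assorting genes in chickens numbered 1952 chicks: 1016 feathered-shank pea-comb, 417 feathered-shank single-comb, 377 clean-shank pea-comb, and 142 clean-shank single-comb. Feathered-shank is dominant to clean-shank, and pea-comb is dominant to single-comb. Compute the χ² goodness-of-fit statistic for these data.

16.840

A dihybrid F₂ with independent assortment and complete dominance at both loci gives a 9:3:3:1 phenotypic ratio.
The 9:3:3:1 ratio has 16 parts, so with N = 1952 the expected counts are:
  feathered-shank pea-comb: 1952 × 9/16 = 1098
  feathered-shank single-comb: 1952 × 3/16 = 366
  clean-shank pea-comb: 1952 × 3/16 = 366
  clean-shank single-comb: 1952 × 1/16 = 122
χ² = Σ (O − E)² / E
  feathered-shank pea-comb: (1016 − 1098)² / 1098 = 6.1239
  feathered-shank single-comb: (417 − 366)² / 366 = 7.1066
  clean-shank pea-comb: (377 − 366)² / 366 = 0.3306
  clean-shank single-comb: (142 − 122)² / 122 = 3.2787
χ² = 6.1239 + 7.1066 + 0.3306 + 3.2787 = 16.8398 ≈ 16.840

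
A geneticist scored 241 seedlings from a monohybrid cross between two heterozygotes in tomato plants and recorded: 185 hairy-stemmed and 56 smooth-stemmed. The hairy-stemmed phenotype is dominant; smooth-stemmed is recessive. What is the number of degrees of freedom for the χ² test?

For a monohybrid cross between heterozygotes with complete dominance, the expected phenotypic ratio is 3:1.
A goodness-of-fit test with 2 phenotype classes has df = 2 − 1 = 1.

1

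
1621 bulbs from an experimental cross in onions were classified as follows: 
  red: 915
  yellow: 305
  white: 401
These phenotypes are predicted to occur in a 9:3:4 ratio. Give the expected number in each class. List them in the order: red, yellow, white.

911.8125, 303.9375, 405.25

Under the 9:3:4 hypothesis (Σ ratio = 16, N = 1621):
  red: 1621 × 9/16 = 911.8125
  yellow: 1621 × 3/16 = 303.9375
  white: 1621 × 4/16 = 405.25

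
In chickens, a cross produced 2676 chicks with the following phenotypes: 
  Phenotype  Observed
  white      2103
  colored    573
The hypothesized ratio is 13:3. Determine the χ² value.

The 13:3 ratio has 16 parts, so with N = 2676 the expected counts are:
  white: 2676 × 13/16 = 2174.25
  colored: 2676 × 3/16 = 501.75
χ² = Σ (O − E)² / E
  white: (2103 − 2174.25)² / 2174.25 = 2.3349
  colored: (573 − 501.75)² / 501.75 = 10.1177
χ² = 2.3349 + 10.1177 = 12.4526 ≈ 12.453

12.453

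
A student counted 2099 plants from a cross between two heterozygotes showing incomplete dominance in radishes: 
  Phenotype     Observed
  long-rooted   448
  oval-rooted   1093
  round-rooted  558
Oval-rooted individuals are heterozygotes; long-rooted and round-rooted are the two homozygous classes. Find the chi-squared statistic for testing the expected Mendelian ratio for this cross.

With incomplete dominance, a heterozygote × heterozygote cross gives a 1:2:1 phenotypic ratio.
Total ratio parts = 4. Expected numbers out of 2099:
  long-rooted: 2099 × 1/4 = 524.75
  oval-rooted: 2099 × 2/4 = 1049.5
  round-rooted: 2099 × 1/4 = 524.75
χ² = Σ (O − E)² / E
  long-rooted: (448 − 524.75)² / 524.75 = 11.2255
  oval-rooted: (1093 − 1049.5)² / 1049.5 = 1.8030
  round-rooted: (558 − 524.75)² / 524.75 = 2.1068
χ² = 11.2255 + 1.8030 + 2.1068 = 15.1353 ≈ 15.135

15.135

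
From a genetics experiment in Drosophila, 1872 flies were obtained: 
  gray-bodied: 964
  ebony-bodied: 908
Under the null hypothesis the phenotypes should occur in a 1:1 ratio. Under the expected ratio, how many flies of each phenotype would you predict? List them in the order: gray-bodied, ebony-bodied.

936, 936

Under the 1:1 hypothesis (Σ ratio = 2, N = 1872):
  gray-bodied: 1872 × 1/2 = 936
  ebony-bodied: 1872 × 1/2 = 936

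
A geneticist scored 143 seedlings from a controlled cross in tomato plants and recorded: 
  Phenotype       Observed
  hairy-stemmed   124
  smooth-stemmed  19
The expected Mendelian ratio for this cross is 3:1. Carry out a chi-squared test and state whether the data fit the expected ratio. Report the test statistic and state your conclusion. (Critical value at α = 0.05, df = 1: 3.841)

The 3:1 ratio has 4 parts, so with N = 143 the expected counts are:
  hairy-stemmed: 143 × 3/4 = 107.25
  smooth-stemmed: 143 × 1/4 = 35.75
χ² = Σ (O − E)² / E
  hairy-stemmed: (124 − 107.25)² / 107.25 = 2.6160
  smooth-stemmed: (19 − 35.75)² / 35.75 = 7.8479
χ² = 2.6160 + 7.8479 = 10.4639 ≈ 10.464
Degrees of freedom = 2 − 1 = 1; critical value at α = 0.05 is 3.841.
Since 10.464 > 3.841, we reject the null hypothesis — the data do not fit the 3:1 ratio.

10.464; not consistent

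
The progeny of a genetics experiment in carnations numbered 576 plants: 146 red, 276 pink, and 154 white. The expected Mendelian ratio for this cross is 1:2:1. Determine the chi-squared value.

1.222

Under the 1:2:1 hypothesis (Σ ratio = 4, N = 576):
  red: 576 × 1/4 = 144
  pink: 576 × 2/4 = 288
  white: 576 × 1/4 = 144
χ² = Σ (O − E)² / E
  red: (146 − 144)² / 144 = 0.0278
  pink: (276 − 288)² / 288 = 0.5000
  white: (154 − 144)² / 144 = 0.6944
χ² = 0.0278 + 0.5000 + 0.6944 = 1.2222 ≈ 1.222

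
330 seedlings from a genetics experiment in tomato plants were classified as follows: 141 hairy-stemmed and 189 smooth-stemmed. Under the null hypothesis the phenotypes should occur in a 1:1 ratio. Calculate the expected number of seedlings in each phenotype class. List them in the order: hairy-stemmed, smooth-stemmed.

Under the 1:1 hypothesis (Σ ratio = 2, N = 330):
  hairy-stemmed: 330 × 1/2 = 165
  smooth-stemmed: 330 × 1/2 = 165

165, 165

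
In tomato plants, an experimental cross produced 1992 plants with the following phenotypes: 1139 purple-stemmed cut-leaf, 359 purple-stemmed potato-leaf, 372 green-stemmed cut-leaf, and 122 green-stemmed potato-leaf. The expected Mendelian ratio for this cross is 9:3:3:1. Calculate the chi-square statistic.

0.925

Total ratio parts = 16. Expected numbers out of 1992:
  purple-stemmed cut-leaf: 1992 × 9/16 = 1120.5
  purple-stemmed potato-leaf: 1992 × 3/16 = 373.5
  green-stemmed cut-leaf: 1992 × 3/16 = 373.5
  green-stemmed potato-leaf: 1992 × 1/16 = 124.5
χ² = Σ (O − E)² / E
  purple-stemmed cut-leaf: (1139 − 1120.5)² / 1120.5 = 0.3054
  purple-stemmed potato-leaf: (359 − 373.5)² / 373.5 = 0.5629
  green-stemmed cut-leaf: (372 − 373.5)² / 373.5 = 0.0060
  green-stemmed potato-leaf: (122 − 124.5)² / 124.5 = 0.0502
χ² = 0.3054 + 0.5629 + 0.0060 + 0.0502 = 0.9245 ≈ 0.925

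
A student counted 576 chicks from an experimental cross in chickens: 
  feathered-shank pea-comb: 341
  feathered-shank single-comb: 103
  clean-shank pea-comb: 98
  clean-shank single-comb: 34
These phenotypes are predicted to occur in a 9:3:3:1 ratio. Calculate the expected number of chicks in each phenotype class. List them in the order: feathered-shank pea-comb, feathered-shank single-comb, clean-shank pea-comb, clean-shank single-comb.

The 9:3:3:1 ratio has 16 parts, so with N = 576 the expected counts are:
  feathered-shank pea-comb: 576 × 9/16 = 324
  feathered-shank single-comb: 576 × 3/16 = 108
  clean-shank pea-comb: 576 × 3/16 = 108
  clean-shank single-comb: 576 × 1/16 = 36

324, 108, 108, 36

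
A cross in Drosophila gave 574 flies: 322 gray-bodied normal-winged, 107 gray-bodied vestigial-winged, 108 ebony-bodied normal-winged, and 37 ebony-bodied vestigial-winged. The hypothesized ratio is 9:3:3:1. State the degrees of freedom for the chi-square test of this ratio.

A goodness-of-fit test with 4 phenotype classes has df = 4 − 1 = 3.

3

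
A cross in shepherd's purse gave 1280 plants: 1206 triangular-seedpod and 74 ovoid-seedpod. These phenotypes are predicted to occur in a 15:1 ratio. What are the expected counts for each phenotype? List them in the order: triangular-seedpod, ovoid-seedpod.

1200, 80

Total ratio parts = 16. Expected numbers out of 1280:
  triangular-seedpod: 1280 × 15/16 = 1200
  ovoid-seedpod: 1280 × 1/16 = 80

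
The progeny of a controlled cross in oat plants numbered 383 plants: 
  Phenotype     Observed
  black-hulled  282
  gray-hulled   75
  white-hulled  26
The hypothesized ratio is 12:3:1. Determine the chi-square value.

Total ratio parts = 16. Expected numbers out of 383:
  black-hulled: 383 × 12/16 = 287.25
  gray-hulled: 383 × 3/16 = 71.8125
  white-hulled: 383 × 1/16 = 23.9375
χ² = Σ (O − E)² / E
  black-hulled: (282 − 287.25)² / 287.25 = 0.0960
  gray-hulled: (75 − 71.8125)² / 71.8125 = 0.1415
  white-hulled: (26 − 23.9375)² / 23.9375 = 0.1777
χ² = 0.0960 + 0.1415 + 0.1777 = 0.4152 ≈ 0.415

0.415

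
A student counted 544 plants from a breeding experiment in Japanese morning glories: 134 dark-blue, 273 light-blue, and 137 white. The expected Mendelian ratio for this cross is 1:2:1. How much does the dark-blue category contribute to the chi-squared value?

Total ratio parts = 4. Expected numbers out of 544:
  dark-blue: 544 × 1/4 = 136
  light-blue: 544 × 2/4 = 272
  white: 544 × 1/4 = 136
Contribution of dark-blue: (134 − 136)² / 136 = 0.0294

0.029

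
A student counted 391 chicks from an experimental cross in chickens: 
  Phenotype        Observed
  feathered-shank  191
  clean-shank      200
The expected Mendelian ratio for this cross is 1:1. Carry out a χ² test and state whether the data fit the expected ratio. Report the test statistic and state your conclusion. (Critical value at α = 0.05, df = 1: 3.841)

The 1:1 ratio has 2 parts, so with N = 391 the expected counts are:
  feathered-shank: 391 × 1/2 = 195.5
  clean-shank: 391 × 1/2 = 195.5
χ² = Σ (O − E)² / E
  feathered-shank: (191 − 195.5)² / 195.5 = 0.1036
  clean-shank: (200 − 195.5)² / 195.5 = 0.1036
χ² = 0.1036 + 0.1036 = 0.2072 ≈ 0.207
Degrees of freedom = 2 − 1 = 1; critical value at α = 0.05 is 3.841.
Since 0.207 < 3.841, we fail to reject the null hypothesis — the data are consistent with the 1:1 ratio.

0.207; consistent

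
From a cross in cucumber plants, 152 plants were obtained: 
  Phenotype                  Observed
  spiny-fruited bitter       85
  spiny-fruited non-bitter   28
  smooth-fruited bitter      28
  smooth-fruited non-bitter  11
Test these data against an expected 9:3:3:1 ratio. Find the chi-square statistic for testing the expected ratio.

0.257

Expected counts for N = 152 under a 9:3:3:1 ratio (total parts = 16):
  spiny-fruited bitter: 152 × 9/16 = 85.5
  spiny-fruited non-bitter: 152 × 3/16 = 28.5
  smooth-fruited bitter: 152 × 3/16 = 28.5
  smooth-fruited non-bitter: 152 × 1/16 = 9.5
χ² = Σ (O − E)² / E
  spiny-fruited bitter: (85 − 85.5)² / 85.5 = 0.0029
  spiny-fruited non-bitter: (28 − 28.5)² / 28.5 = 0.0088
  smooth-fruited bitter: (28 − 28.5)² / 28.5 = 0.0088
  smooth-fruited non-bitter: (11 − 9.5)² / 9.5 = 0.2368
χ² = 0.0029 + 0.0088 + 0.0088 + 0.2368 = 0.2573 ≈ 0.257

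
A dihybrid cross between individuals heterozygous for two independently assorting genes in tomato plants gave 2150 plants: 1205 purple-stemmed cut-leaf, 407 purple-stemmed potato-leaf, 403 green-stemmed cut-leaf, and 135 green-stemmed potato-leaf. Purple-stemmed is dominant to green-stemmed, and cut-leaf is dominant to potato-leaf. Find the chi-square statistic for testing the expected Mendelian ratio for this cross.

A dihybrid F₂ with independent assortment and complete dominance at both loci gives a 9:3:3:1 phenotypic ratio.
Under the 9:3:3:1 hypothesis (Σ ratio = 16, N = 2150):
  purple-stemmed cut-leaf: 2150 × 9/16 = 1209.375
  purple-stemmed potato-leaf: 2150 × 3/16 = 403.125
  green-stemmed cut-leaf: 2150 × 3/16 = 403.125
  green-stemmed potato-leaf: 2150 × 1/16 = 134.375
χ² = Σ (O − E)² / E
  purple-stemmed cut-leaf: (1205 − 1209.375)² / 1209.375 = 0.0158
  purple-stemmed potato-leaf: (407 − 403.125)² / 403.125 = 0.0372
  green-stemmed cut-leaf: (403 − 403.125)² / 403.125 = 0.0000
  green-stemmed potato-leaf: (135 − 134.375)² / 134.375 = 0.0029
χ² = 0.0158 + 0.0372 + 0.0000 + 0.0029 = 0.0559 ≈ 0.056

0.056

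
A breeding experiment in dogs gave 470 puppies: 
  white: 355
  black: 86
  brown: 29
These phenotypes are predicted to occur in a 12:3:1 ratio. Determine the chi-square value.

0.074

Expected counts for N = 470 under a 12:3:1 ratio (total parts = 16):
  white: 470 × 12/16 = 352.5
  black: 470 × 3/16 = 88.125
  brown: 470 × 1/16 = 29.375
χ² = Σ (O − E)² / E
  white: (355 − 352.5)² / 352.5 = 0.0177
  black: (86 − 88.125)² / 88.125 = 0.0512
  brown: (29 − 29.375)² / 29.375 = 0.0048
χ² = 0.0177 + 0.0512 + 0.0048 = 0.0737 ≈ 0.074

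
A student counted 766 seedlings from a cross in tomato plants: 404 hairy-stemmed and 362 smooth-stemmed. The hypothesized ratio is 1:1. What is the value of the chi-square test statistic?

Total ratio parts = 2. Expected numbers out of 766:
  hairy-stemmed: 766 × 1/2 = 383
  smooth-stemmed: 766 × 1/2 = 383
χ² = Σ (O − E)² / E
  hairy-stemmed: (404 − 383)² / 383 = 1.1514
  smooth-stemmed: (362 − 383)² / 383 = 1.1514
χ² = 1.1514 + 1.1514 = 2.3028 ≈ 2.303

2.303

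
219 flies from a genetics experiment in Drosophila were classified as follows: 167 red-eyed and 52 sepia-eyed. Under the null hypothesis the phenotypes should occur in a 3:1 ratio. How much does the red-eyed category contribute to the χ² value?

0.046

Under the 3:1 hypothesis (Σ ratio = 4, N = 219):
  red-eyed: 219 × 3/4 = 164.25
  sepia-eyed: 219 × 1/4 = 54.75
Contribution of red-eyed: (167 − 164.25)² / 164.25 = 0.0460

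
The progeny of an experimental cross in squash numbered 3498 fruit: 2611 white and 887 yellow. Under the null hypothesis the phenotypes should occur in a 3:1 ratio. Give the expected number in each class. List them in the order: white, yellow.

The 3:1 ratio has 4 parts, so with N = 3498 the expected counts are:
  white: 3498 × 3/4 = 2623.5
  yellow: 3498 × 1/4 = 874.5

2623.5, 874.5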